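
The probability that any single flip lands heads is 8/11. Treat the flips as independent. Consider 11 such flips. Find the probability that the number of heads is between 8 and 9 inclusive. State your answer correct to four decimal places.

0.4948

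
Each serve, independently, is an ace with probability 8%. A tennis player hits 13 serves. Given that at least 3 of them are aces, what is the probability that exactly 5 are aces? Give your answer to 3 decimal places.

X ~ Binomial(13, 0.08). Want P(X=5 | X≥3) = P(X=5) / P(X≥3).
P(X=5) = C(13,5)·0.08^5·0.92^8 = 0.00216
P(X≥3) = 1 − 0.33825 − 0.38237 − 0.19950 = 0.07987
Ratio = 0.00216 / 0.07987 = 0.02710

0.027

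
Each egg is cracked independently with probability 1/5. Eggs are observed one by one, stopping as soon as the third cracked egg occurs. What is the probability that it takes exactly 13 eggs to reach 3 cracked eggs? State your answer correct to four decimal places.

Y = trial on which the third success occurs; negative binomial, r=3, p=0.20.
P(Y=13) = C(12,2) · p^3 · (1−p)^10
= 66 · 0.008 · 0.10737 = 0.056694

0.0567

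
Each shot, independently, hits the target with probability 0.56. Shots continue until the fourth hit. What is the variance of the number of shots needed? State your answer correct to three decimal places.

5.612

Y = total shots until the fourth success; negative binomial with r=4, p=0.56.
Var(Y) = r(1−p)/p² = 4·0.44 / 0.56² = 5.61224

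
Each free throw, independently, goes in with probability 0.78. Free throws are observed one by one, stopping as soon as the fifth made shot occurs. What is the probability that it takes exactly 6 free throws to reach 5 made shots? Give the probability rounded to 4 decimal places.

0.3176

Y = trial on which the fifth success occurs; negative binomial, r=5, p=0.78.
P(Y=6) = C(5,4) · p^5 · (1−p)^1
= 5 · 0.28872 · 0.22 = 0.317589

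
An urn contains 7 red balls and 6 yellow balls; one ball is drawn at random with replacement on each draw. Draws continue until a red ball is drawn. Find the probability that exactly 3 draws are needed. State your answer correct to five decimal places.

0.11470

Geometric (trials to first success), p = 0.538462.
P(Y = 3) = (1−p)^2 · p = 0.21302 · 0.538462 = 0.1147019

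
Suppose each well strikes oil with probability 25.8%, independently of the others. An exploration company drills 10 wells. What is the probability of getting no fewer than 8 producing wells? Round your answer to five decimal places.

X ~ Binomial(10, 0.258); P(X ≥ 8) = Σ C(10,k) p^k (1−p)^(10−k) over k:
  k=8: C(10,8)·0.258^8·0.742^2 = 0.0004864
  k=9: C(10,9)·0.258^9·0.742^1 = 0.0000376
  k=10: C(10,10)·0.258^10·0.742^0 = 0.0000013
Total = 0.0005253

0.00053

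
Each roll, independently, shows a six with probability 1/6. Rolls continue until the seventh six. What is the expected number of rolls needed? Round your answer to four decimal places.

Y = total rolls until the seventh success; negative binomial with r=7, p=0.166667.
E[Y] = r / p = 7 / 0.166667 = 42.000000

42.0000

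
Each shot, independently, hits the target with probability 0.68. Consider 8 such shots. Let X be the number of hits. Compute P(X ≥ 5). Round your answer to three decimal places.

X ~ Binomial(8, 0.68); P(X ≥ 5) = Σ C(8,k) p^k (1−p)^(8−k) over k:
  k=5: C(8,5)·0.68^5·0.32^3 = 0.26680
  k=6: C(8,6)·0.68^6·0.32^2 = 0.28347
  k=7: C(8,7)·0.68^7·0.32^1 = 0.17211
  k=8: C(8,8)·0.68^8·0.32^0 = 0.04572
Total = 0.76810

0.768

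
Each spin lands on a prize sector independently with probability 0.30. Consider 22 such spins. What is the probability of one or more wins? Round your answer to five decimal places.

P(at least one) = 1 − P(none) = 1 − (1 − 0.30)^22
= 1 − 0.0003910 = 0.9996090

0.99961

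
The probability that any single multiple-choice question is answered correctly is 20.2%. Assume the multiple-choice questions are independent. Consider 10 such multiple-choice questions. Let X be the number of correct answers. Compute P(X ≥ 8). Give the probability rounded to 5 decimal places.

0.00008

X ~ Binomial(10, 0.202); P(X ≥ 8) = Σ C(10,k) p^k (1−p)^(10−k) over k:
  k=8: C(10,8)·0.202^8·0.798^2 = 0.0000794
  k=9: C(10,9)·0.202^9·0.798^1 = 0.0000045
  k=10: C(10,10)·0.202^10·0.798^0 = 0.0000001
Total = 0.0000840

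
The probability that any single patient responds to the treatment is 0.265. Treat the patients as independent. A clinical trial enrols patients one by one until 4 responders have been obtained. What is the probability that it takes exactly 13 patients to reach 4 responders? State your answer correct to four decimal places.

0.0679

Y = trial on which the fourth success occurs; negative binomial, r=4, p=0.265.
P(Y=13) = C(12,3) · p^4 · (1−p)^9
= 220 · 0.0049316 · 0.062602 = 0.067919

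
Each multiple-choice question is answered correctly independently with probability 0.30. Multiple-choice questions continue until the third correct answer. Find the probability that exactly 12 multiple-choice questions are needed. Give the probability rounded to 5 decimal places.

Y = trial on which the third success occurs; negative binomial, r=3, p=0.30.
P(Y=12) = C(11,2) · p^3 · (1−p)^9
= 55 · 0.027 · 0.040354 = 0.0599251

0.05993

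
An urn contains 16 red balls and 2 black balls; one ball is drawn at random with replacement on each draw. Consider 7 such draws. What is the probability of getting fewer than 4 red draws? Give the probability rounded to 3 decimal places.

X ~ Binomial(7, 0.888889); P(X ≤ 3) = Σ C(7,k) p^k (1−p)^(7−k) over k:
  k=0: C(7,0)·0.888889^0·0.111111^7 = 0.00000
  k=1: C(7,1)·0.888889^1·0.111111^6 = 0.00001
  k=2: C(7,2)·0.888889^2·0.111111^5 = 0.00028
  k=3: C(7,3)·0.888889^3·0.111111^4 = 0.00375
Total = 0.00404

0.004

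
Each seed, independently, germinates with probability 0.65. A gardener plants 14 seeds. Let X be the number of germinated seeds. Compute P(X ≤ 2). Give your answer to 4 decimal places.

0.0001

X ~ Binomial(14, 0.65); P(X ≤ 2) = Σ C(14,k) p^k (1−p)^(14−k) over k:
  k=0: C(14,0)·0.65^0·0.35^14 = 0.000000
  k=1: C(14,1)·0.65^1·0.35^13 = 0.000011
  k=2: C(14,2)·0.65^2·0.35^12 = 0.000130
Total = 0.000141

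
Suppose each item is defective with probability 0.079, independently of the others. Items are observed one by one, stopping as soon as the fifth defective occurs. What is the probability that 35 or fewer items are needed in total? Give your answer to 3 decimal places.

0.139

Finishing within 35 items ⇔ at least 5 successes in the first 35. With X ~ Binomial(35, 0.079), P(Y ≤ 35) = 1 − P(X ≤ 4).
  k=0: C(35,0)·0.079^0·0.921^35 = 0.05612
  k=1: C(35,1)·0.079^1·0.921^34 = 0.16847
  k=2: C(35,2)·0.079^2·0.921^33 = 0.24566
  k=3: C(35,3)·0.079^3·0.921^32 = 0.23179
  k=4: C(35,4)·0.079^4·0.921^31 = 0.15906
1 − 0.86110 = 0.13890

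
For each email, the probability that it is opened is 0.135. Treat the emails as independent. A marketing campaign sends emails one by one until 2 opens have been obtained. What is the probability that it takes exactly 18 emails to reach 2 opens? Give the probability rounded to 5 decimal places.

0.03044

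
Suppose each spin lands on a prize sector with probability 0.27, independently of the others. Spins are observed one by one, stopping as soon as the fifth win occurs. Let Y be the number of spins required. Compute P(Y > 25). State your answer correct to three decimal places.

Needing more than 25 spins ⇔ fewer than 5 successes in the first 25. With X ~ Binomial(25, 0.27), P(Y > 25) = P(X ≤ 4).
  k=0: C(25,0)·0.27^0·0.73^25 = 0.00038
  k=1: C(25,1)·0.27^1·0.73^24 = 0.00354
  k=2: C(25,2)·0.27^2·0.73^23 = 0.01571
  k=3: C(25,3)·0.27^3·0.73^22 = 0.04456
  k=4: C(25,4)·0.27^4·0.73^21 = 0.09064
P(X ≤ 4) = 0.15484

0.155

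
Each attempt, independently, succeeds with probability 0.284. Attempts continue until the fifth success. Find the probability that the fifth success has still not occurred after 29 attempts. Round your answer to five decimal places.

Needing more than 29 attempts ⇔ fewer than 5 successes in the first 29. With X ~ Binomial(29, 0.284), P(Y > 29) = P(X ≤ 4).
  k=0: C(29,0)·0.284^0·0.716^29 = 0.0000620
  k=1: C(29,1)·0.284^1·0.716^28 = 0.0007133
  k=2: C(29,2)·0.284^2·0.716^27 = 0.0039611
  k=3: C(29,3)·0.284^3·0.716^26 = 0.0141404
  k=4: C(29,4)·0.284^4·0.716^25 = 0.0364570
P(X ≤ 4) = 0.0553338

0.05533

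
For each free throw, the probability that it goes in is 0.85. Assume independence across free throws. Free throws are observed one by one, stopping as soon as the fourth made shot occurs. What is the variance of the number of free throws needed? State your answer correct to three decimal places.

0.830

Y = total free throws until the fourth success; negative binomial with r=4, p=0.85.
Var(Y) = r(1−p)/p² = 4·0.15 / 0.85² = 0.83045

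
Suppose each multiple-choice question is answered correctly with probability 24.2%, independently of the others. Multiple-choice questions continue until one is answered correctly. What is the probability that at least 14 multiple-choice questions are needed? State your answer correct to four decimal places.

Y = number of multiple-choice questions to the first success; geometric, p = 0.242.
P(Y > 13) = P(first 13 all fail) = (1−p)^13 = 0.027271

0.0273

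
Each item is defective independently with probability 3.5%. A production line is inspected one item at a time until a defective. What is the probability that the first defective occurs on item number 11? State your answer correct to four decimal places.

Geometric (trials to first success), p = 0.035.
P(Y = 11) = (1−p)^10 · p = 0.70028 · 0.035 = 0.024510

0.0245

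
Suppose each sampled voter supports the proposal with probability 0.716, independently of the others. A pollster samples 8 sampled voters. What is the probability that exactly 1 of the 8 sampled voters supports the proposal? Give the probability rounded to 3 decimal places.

0.001

X ~ Binomial(n=8, p=0.716).
P(X=1) = C(8,1) · p^1 · (1−p)^7
= 8 · 0.716 · 0.00014901 = 0.00085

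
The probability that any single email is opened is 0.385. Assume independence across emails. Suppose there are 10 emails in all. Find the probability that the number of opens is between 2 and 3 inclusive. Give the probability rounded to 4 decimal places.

0.3644

X ~ Binomial(10, 0.385); P(2 ≤ X ≤ 3) = Σ C(10,k) p^k (1−p)^(10−k) over k:
  k=2: C(10,2)·0.385^2·0.615^8 = 0.136501
  k=3: C(10,3)·0.385^3·0.615^7 = 0.227871
Total = 0.364372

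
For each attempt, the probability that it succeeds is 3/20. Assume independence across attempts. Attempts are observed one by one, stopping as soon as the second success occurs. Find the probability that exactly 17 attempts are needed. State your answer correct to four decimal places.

0.0314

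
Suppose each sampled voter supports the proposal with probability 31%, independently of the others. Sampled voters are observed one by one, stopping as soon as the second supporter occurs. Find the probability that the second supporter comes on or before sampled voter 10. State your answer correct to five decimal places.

Finishing within 10 sampled voters ⇔ at least 2 successes in the first 10. With X ~ Binomial(10, 0.31), P(Y ≤ 10) = 1 − P(X ≤ 1).
  k=0: C(10,0)·0.31^0·0.69^10 = 0.0244619
  k=1: C(10,1)·0.31^1·0.69^9 = 0.1099015
1 − 0.1343634 = 0.8656366

0.86564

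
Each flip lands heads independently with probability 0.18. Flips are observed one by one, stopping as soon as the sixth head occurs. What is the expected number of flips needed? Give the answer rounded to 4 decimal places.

Y = total flips until the sixth success; negative binomial with r=6, p=0.18.
E[Y] = r / p = 6 / 0.18 = 33.333333

33.3333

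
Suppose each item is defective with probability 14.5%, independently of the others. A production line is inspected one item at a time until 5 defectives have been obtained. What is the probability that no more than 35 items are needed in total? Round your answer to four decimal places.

0.5872

Finishing within 35 items ⇔ at least 5 successes in the first 35. With X ~ Binomial(35, 0.145), P(Y ≤ 35) = 1 − P(X ≤ 4).
  k=0: C(35,0)·0.145^0·0.855^35 = 0.004157
  k=1: C(35,1)·0.145^1·0.855^34 = 0.024677
  k=2: C(35,2)·0.145^2·0.855^33 = 0.071143
  k=3: C(35,3)·0.145^3·0.855^32 = 0.132718
  k=4: C(35,4)·0.145^4·0.855^31 = 0.180062
1 − 0.412757 = 0.587243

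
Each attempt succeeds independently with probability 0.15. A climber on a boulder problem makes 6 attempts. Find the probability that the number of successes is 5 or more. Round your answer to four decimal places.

X ~ Binomial(6, 0.15); P(X ≥ 5) = Σ C(6,k) p^k (1−p)^(6−k) over k:
  k=5: C(6,5)·0.15^5·0.85^1 = 0.000387
  k=6: C(6,6)·0.15^6·0.85^0 = 0.000011
Total = 0.000399

0.0004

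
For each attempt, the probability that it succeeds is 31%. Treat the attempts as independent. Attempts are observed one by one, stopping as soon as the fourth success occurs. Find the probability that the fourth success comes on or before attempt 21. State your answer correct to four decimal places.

0.9284

Finishing within 21 attempts ⇔ at least 4 successes in the first 21. With X ~ Binomial(21, 0.31), P(Y ≤ 21) = 1 − P(X ≤ 3).
  k=0: C(21,0)·0.31^0·0.69^21 = 0.000413
  k=1: C(21,1)·0.31^1·0.69^20 = 0.003895
  k=2: C(21,2)·0.31^2·0.69^19 = 0.017502
  k=3: C(21,3)·0.31^3·0.69^18 = 0.049799
1 − 0.071609 = 0.928391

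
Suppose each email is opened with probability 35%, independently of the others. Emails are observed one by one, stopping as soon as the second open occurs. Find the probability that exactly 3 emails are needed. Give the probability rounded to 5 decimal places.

0.15925

Y = trial on which the second success occurs; negative binomial, r=2, p=0.35.
P(Y=3) = C(2,1) · p^2 · (1−p)^1
= 2 · 0.1225 · 0.65 = 0.1592500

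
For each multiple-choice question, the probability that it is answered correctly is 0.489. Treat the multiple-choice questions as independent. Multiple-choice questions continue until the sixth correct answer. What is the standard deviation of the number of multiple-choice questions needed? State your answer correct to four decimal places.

3.5808

Y = total multiple-choice questions until the sixth success; negative binomial with r=6, p=0.489.
SD(Y) = √[r(1−p)/p²] = √(12.821960) = 3.580777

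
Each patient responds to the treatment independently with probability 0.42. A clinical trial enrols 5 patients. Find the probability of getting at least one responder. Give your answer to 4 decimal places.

P(at least one) = 1 − P(none) = 1 − (1 − 0.42)^5
= 1 − 0.065636 = 0.934364

0.9344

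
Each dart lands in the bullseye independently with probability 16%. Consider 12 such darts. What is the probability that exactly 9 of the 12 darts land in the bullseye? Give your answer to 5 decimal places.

0.00001

X ~ Binomial(n=12, p=0.16).
P(X=9) = C(12,9) · p^9 · (1−p)^3
= 220 · 6.8719e-08 · 0.5927 = 0.0000090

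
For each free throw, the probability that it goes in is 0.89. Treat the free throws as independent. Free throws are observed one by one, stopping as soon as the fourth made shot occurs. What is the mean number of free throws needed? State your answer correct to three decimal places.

4.494

Y = total free throws until the fourth success; negative binomial with r=4, p=0.89.
E[Y] = r / p = 4 / 0.89 = 4.49438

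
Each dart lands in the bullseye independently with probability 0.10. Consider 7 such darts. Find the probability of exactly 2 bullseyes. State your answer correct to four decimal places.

0.1240

X ~ Binomial(n=7, p=0.10).
P(X=2) = C(7,2) · p^2 · (1−p)^5
= 21 · 0.01 · 0.59049 = 0.124003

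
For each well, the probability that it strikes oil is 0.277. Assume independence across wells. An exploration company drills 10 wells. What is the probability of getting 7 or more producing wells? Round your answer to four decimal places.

X ~ Binomial(10, 0.277); P(X ≥ 7) = Σ C(10,k) p^k (1−p)^(10−k) over k:
  k=7: C(10,7)·0.277^7·0.723^3 = 0.005675
  k=8: C(10,8)·0.277^8·0.723^2 = 0.000815
  k=9: C(10,9)·0.277^9·0.723^1 = 0.000069
  k=10: C(10,10)·0.277^10·0.723^0 = 0.000003
Total = 0.006562

0.0066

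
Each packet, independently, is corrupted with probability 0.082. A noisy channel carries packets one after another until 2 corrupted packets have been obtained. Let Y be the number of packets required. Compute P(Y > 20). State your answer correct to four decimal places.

0.5034

Needing more than 20 packets ⇔ fewer than 2 successes in the first 20. With X ~ Binomial(20, 0.082), P(Y > 20) = P(X ≤ 1).
  k=0: C(20,0)·0.082^0·0.918^20 = 0.180657
  k=1: C(20,1)·0.082^1·0.918^19 = 0.322741
P(X ≤ 1) = 0.503398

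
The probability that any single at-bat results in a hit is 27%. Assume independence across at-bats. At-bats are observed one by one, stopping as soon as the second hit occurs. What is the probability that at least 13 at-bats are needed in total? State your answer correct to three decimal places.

Needing more than 12 at-bats ⇔ fewer than 2 successes in the first 12. With X ~ Binomial(12, 0.27), P(Y > 12) = P(X ≤ 1).
  k=0: C(12,0)·0.27^0·0.73^12 = 0.02290
  k=1: C(12,1)·0.27^1·0.73^11 = 0.10165
P(X ≤ 1) = 0.12455

0.125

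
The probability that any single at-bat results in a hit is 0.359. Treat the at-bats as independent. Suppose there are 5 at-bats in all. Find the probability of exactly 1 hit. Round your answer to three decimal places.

0.303

X ~ Binomial(n=5, p=0.359).
P(X=1) = C(5,1) · p^1 · (1−p)^4
= 5 · 0.359 · 0.16882 = 0.30304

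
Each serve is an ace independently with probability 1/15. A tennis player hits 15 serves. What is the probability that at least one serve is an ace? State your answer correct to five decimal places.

P(at least one) = 1 − P(none) = 1 − (1 − 0.066667)^15
= 1 − 0.3552644 = 0.6447356

0.64474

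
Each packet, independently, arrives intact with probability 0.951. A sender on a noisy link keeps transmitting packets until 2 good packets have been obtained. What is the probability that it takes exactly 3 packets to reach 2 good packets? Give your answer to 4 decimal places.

0.0886

Y = trial on which the second success occurs; negative binomial, r=2, p=0.951.
P(Y=3) = C(2,1) · p^2 · (1−p)^1
= 2 · 0.9044 · 0.049 = 0.088631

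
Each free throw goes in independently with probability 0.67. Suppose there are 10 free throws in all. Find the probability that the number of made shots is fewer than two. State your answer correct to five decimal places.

X ~ Binomial(10, 0.67); P(X ≤ 1) = Σ C(10,k) p^k (1−p)^(10−k) over k:
  k=0: C(10,0)·0.67^0·0.33^10 = 0.0000153
  k=1: C(10,1)·0.67^1·0.33^9 = 0.0003110
Total = 0.0003263

0.00033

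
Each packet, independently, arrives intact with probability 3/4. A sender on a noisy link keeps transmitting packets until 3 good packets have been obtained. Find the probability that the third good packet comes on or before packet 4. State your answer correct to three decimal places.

0.738

Finishing within 4 packets ⇔ at least 3 successes in the first 4. With X ~ Binomial(4, 0.75), P(Y ≤ 4) = 1 − P(X ≤ 2).
  k=0: C(4,0)·0.75^0·0.25^4 = 0.00391
  k=1: C(4,1)·0.75^1·0.25^3 = 0.04688
  k=2: C(4,2)·0.75^2·0.25^2 = 0.21094
1 − 0.26172 = 0.73828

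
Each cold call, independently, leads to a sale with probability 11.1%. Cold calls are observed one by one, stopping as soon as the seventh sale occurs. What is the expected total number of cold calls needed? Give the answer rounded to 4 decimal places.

63.0631

Y = total cold calls until the seventh success; negative binomial with r=7, p=0.111.
E[Y] = r / p = 7 / 0.111 = 63.063063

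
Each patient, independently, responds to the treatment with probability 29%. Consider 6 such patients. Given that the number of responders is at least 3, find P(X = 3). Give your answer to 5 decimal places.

X ~ Binomial(6, 0.29). Want P(X=3 | X≥3) = P(X=3) / P(X≥3).
P(X=3) = C(6,3)·0.29^3·0.71^3 = 0.1745818
P(X≥3) = 1 − 0.1281003 − 0.3139359 − 0.3205684 = 0.2373955
Ratio = 0.1745818 / 0.2373955 = 0.7354051

0.73541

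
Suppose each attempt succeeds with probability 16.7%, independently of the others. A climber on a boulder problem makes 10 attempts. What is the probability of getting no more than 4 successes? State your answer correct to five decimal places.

0.98441

X ~ Binomial(10, 0.167); P(X ≤ 4) = Σ C(10,k) p^k (1−p)^(10−k) over k:
  k=0: C(10,0)·0.167^0·0.833^10 = 0.1608607
  k=1: C(10,1)·0.167^1·0.833^9 = 0.3224939
  k=2: C(10,2)·0.167^2·0.833^8 = 0.2909414
  k=3: C(10,3)·0.167^3·0.833^7 = 0.1555413
  k=4: C(10,4)·0.167^4·0.833^6 = 0.0545702
Total = 0.9844074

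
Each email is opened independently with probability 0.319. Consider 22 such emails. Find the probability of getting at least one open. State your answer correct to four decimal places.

P(at least one) = 1 − P(none) = 1 − (1 − 0.319)^22
= 1 − 0.000213 = 0.999787

0.9998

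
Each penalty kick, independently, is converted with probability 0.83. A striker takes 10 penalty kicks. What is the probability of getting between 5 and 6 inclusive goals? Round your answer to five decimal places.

X ~ Binomial(10, 0.83); P(5 ≤ X ≤ 6) = Σ C(10,k) p^k (1−p)^(10−k) over k:
  k=5: C(10,5)·0.83^5·0.17^5 = 0.0140940
  k=6: C(10,6)·0.83^6·0.17^4 = 0.0573434
Total = 0.0714375

0.07144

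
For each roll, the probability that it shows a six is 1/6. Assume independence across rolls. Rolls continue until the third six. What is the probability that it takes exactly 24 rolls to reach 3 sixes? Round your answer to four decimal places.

Y = trial on which the third success occurs; negative binomial, r=3, p=0.166667.
P(Y=24) = C(23,2) · p^3 · (1−p)^21
= 253 · 0.0046296 · 0.021737 = 0.025460

0.0255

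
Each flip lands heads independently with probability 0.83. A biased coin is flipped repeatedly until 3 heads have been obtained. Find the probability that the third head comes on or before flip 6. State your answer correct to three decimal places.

0.991

Finishing within 6 flips ⇔ at least 3 successes in the first 6. With X ~ Binomial(6, 0.83), P(Y ≤ 6) = 1 − P(X ≤ 2).
  k=0: C(6,0)·0.83^0·0.17^6 = 0.00002
  k=1: C(6,1)·0.83^1·0.17^5 = 0.00071
  k=2: C(6,2)·0.83^2·0.17^4 = 0.00863
1 − 0.00936 = 0.99064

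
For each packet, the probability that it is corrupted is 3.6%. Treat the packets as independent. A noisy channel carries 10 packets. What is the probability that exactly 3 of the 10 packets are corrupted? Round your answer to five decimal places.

X ~ Binomial(n=10, p=0.036).
P(X=3) = C(10,3) · p^3 · (1−p)^7
= 120 · 4.6656e-05 · 0.77364 = 0.0043314

0.00433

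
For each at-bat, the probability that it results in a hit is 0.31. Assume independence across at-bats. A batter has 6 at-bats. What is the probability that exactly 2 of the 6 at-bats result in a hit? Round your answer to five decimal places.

0.32675

X ~ Binomial(n=6, p=0.31).
P(X=2) = C(6,2) · p^2 · (1−p)^4
= 15 · 0.0961 · 0.22667 = 0.3267465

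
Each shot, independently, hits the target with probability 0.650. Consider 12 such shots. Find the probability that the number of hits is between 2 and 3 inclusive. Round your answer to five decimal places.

0.00553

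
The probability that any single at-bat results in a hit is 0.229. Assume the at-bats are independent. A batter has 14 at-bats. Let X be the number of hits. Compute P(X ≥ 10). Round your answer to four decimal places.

X ~ Binomial(14, 0.229); P(X ≥ 10) = Σ C(14,k) p^k (1−p)^(14−k) over k:
  k=10: C(14,10)·0.229^10·0.771^4 = 0.000140
  k=11: C(14,11)·0.229^11·0.771^3 = 0.000015
  k=12: C(14,12)·0.229^12·0.771^2 = 0.000001
  k=13: C(14,13)·0.229^13·0.771^1 = 0.000000
  k=14: C(14,14)·0.229^14·0.771^0 = 0.000000
Total = 0.000157

0.0002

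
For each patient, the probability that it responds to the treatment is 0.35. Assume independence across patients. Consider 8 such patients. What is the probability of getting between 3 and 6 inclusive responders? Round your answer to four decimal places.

X ~ Binomial(8, 0.35); P(3 ≤ X ≤ 6) = Σ C(8,k) p^k (1−p)^(8−k) over k:
  k=3: C(8,3)·0.35^3·0.65^5 = 0.278586
  k=4: C(8,4)·0.35^4·0.65^4 = 0.187510
  k=5: C(8,5)·0.35^5·0.65^3 = 0.080773
  k=6: C(8,6)·0.35^6·0.65^2 = 0.021747
Total = 0.568616

0.5686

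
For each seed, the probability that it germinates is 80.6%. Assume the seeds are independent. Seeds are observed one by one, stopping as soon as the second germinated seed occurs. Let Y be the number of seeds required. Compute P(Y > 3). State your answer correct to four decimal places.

0.0983

Needing more than 3 seeds ⇔ fewer than 2 successes in the first 3. With X ~ Binomial(3, 0.806), P(Y > 3) = P(X ≤ 1).
  k=0: C(3,0)·0.806^0·0.194^3 = 0.007301
  k=1: C(3,1)·0.806^1·0.194^2 = 0.091004
P(X ≤ 1) = 0.098305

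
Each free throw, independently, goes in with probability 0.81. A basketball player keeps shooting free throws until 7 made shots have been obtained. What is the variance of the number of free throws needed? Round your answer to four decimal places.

2.0271

Y = total free throws until the seventh success; negative binomial with r=7, p=0.81.
Var(Y) = r(1−p)/p² = 7·0.19 / 0.81² = 2.027130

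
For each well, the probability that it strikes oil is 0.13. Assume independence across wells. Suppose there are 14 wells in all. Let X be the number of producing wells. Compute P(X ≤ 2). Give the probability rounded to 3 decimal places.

X ~ Binomial(14, 0.13); P(X ≤ 2) = Σ C(14,k) p^k (1−p)^(14−k) over k:
  k=0: C(14,0)·0.13^0·0.87^14 = 0.14232
  k=1: C(14,1)·0.13^1·0.87^13 = 0.29773
  k=2: C(14,2)·0.13^2·0.87^12 = 0.28917
Total = 0.72922

0.729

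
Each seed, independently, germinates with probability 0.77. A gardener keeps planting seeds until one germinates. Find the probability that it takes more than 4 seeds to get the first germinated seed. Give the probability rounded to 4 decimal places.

0.0028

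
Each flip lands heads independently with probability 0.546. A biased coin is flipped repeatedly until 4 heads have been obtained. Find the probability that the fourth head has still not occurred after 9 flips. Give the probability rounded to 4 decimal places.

0.1721

Needing more than 9 flips ⇔ fewer than 4 successes in the first 9. With X ~ Binomial(9, 0.546), P(Y > 9) = P(X ≤ 3).
  k=0: C(9,0)·0.546^0·0.454^9 = 0.000819
  k=1: C(9,1)·0.546^1·0.454^8 = 0.008869
  k=2: C(9,2)·0.546^2·0.454^7 = 0.042666
  k=3: C(9,3)·0.546^3·0.454^6 = 0.119727
P(X ≤ 3) = 0.172081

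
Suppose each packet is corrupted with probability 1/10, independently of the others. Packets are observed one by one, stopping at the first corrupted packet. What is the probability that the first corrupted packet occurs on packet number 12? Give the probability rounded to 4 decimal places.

0.0314

Geometric (trials to first success), p = 0.10.
P(Y = 12) = (1−p)^11 · p = 0.31381 · 0.10 = 0.031381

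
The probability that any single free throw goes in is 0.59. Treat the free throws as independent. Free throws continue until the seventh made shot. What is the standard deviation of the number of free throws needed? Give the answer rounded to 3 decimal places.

Y = total free throws until the seventh success; negative binomial with r=7, p=0.59.
SD(Y) = √[r(1−p)/p²] = √(8.24476) = 2.87137

2.871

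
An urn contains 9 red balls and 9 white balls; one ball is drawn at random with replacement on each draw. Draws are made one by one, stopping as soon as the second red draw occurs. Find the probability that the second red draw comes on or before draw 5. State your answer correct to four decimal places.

0.8125

Finishing within 5 draws ⇔ at least 2 successes in the first 5. With X ~ Binomial(5, 0.50), P(Y ≤ 5) = 1 − P(X ≤ 1).
  k=0: C(5,0)·0.50^0·0.50^5 = 0.031250
  k=1: C(5,1)·0.50^1·0.50^4 = 0.156250
1 − 0.187500 = 0.812500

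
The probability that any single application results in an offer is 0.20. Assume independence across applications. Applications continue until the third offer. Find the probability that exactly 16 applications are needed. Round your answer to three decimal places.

Y = trial on which the third success occurs; negative binomial, r=3, p=0.20.
P(Y=16) = C(15,2) · p^3 · (1−p)^13
= 105 · 0.008 · 0.054976 = 0.04618

0.046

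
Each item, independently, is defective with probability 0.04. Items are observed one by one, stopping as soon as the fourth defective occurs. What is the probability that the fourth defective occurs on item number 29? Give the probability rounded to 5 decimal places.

Y = trial on which the fourth success occurs; negative binomial, r=4, p=0.04.
P(Y=29) = C(28,3) · p^4 · (1−p)^25
= 3276 · 2.56e-06 · 0.3604 = 0.0030225

0.00302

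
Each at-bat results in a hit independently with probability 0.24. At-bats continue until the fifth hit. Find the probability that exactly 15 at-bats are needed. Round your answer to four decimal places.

Y = trial on which the fifth success occurs; negative binomial, r=5, p=0.24.
P(Y=15) = C(14,4) · p^5 · (1−p)^10
= 1001 · 0.00079626 · 0.064289 = 0.051242

0.0512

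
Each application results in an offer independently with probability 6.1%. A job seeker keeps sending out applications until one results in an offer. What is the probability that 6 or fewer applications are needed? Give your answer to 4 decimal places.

0.3145

Y = number of applications to the first success; geometric, p = 0.061.
P(Y ≤ 6) = 1 − (1−p)^6 = 1 − 0.685478 = 0.314522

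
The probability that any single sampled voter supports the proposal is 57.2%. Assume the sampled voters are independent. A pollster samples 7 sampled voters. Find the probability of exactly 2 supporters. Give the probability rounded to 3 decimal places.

0.099

X ~ Binomial(n=7, p=0.572).
P(X=2) = C(7,2) · p^2 · (1−p)^5
= 21 · 0.32718 · 0.014362 = 0.09868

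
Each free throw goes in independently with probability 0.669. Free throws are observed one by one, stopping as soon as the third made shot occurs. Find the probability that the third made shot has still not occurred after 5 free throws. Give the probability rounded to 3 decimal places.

0.206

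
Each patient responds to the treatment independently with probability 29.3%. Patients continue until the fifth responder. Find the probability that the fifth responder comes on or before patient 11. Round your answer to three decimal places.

Finishing within 11 patients ⇔ at least 5 successes in the first 11. With X ~ Binomial(11, 0.293), P(Y ≤ 11) = 1 − P(X ≤ 4).
  k=0: C(11,0)·0.293^0·0.707^11 = 0.02206
  k=1: C(11,1)·0.293^1·0.707^10 = 0.10057
  k=2: C(11,2)·0.293^2·0.707^9 = 0.20839
  k=3: C(11,3)·0.293^3·0.707^8 = 0.25908
  k=4: C(11,4)·0.293^4·0.707^7 = 0.21474
1 − 0.80484 = 0.19516

0.195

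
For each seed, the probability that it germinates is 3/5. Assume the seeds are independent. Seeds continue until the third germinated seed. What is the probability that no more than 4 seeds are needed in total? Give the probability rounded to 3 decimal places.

0.475

Finishing within 4 seeds ⇔ at least 3 successes in the first 4. With X ~ Binomial(4, 0.60), P(Y ≤ 4) = 1 − P(X ≤ 2).
  k=0: C(4,0)·0.60^0·0.40^4 = 0.02560
  k=1: C(4,1)·0.60^1·0.40^3 = 0.15360
  k=2: C(4,2)·0.60^2·0.40^2 = 0.34560
1 − 0.52480 = 0.47520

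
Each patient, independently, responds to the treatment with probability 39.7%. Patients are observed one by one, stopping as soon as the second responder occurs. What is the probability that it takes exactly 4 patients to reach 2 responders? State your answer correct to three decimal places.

Y = trial on which the second success occurs; negative binomial, r=2, p=0.397.
P(Y=4) = C(3,1) · p^2 · (1−p)^2
= 3 · 0.15761 · 0.36361 = 0.17192

0.172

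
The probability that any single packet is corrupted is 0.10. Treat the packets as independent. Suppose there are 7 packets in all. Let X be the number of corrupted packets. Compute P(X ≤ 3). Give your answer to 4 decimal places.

X ~ Binomial(7, 0.10); P(X ≤ 3) = Σ C(7,k) p^k (1−p)^(7−k) over k:
  k=0: C(7,0)·0.10^0·0.90^7 = 0.478297
  k=1: C(7,1)·0.10^1·0.90^6 = 0.372009
  k=2: C(7,2)·0.10^2·0.90^5 = 0.124003
  k=3: C(7,3)·0.10^3·0.90^4 = 0.022964
Total = 0.997272

0.9973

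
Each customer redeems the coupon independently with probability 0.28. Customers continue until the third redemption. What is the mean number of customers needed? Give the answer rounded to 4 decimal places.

10.7143

Y = total customers until the third success; negative binomial with r=3, p=0.28.
E[Y] = r / p = 3 / 0.28 = 10.714286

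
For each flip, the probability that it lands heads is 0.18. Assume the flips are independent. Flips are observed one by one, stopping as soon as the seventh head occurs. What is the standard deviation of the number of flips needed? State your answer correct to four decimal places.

13.3102

Y = total flips until the seventh success; negative binomial with r=7, p=0.18.
SD(Y) = √[r(1−p)/p²] = √(177.160494) = 13.310165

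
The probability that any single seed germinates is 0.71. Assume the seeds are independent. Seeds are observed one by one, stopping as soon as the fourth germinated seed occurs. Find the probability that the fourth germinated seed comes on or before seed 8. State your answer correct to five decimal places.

0.94946

Finishing within 8 seeds ⇔ at least 4 successes in the first 8. With X ~ Binomial(8, 0.71), P(Y ≤ 8) = 1 − P(X ≤ 3).
  k=0: C(8,0)·0.71^0·0.29^8 = 0.0000500
  k=1: C(8,1)·0.71^1·0.29^7 = 0.0009798
  k=2: C(8,2)·0.71^2·0.29^6 = 0.0083958
  k=3: C(8,3)·0.71^3·0.29^5 = 0.0411105
1 − 0.0505362 = 0.9494638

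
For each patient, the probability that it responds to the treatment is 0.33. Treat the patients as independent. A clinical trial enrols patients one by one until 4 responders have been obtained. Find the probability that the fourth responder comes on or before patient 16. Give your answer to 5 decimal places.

0.82702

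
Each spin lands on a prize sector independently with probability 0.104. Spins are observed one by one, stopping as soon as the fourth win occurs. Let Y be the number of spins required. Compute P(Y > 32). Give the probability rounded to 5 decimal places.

0.57029

Needing more than 32 spins ⇔ fewer than 4 successes in the first 32. With X ~ Binomial(32, 0.104), P(Y > 32) = P(X ≤ 3).
  k=0: C(32,0)·0.104^0·0.896^32 = 0.0297753
  k=1: C(32,1)·0.104^1·0.896^31 = 0.1105940
  k=2: C(32,2)·0.104^2·0.896^30 = 0.1989705
  k=3: C(32,3)·0.104^3·0.896^29 = 0.2309479
P(X ≤ 3) = 0.5702877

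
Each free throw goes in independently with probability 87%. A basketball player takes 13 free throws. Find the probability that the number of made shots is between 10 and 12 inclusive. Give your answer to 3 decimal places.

0.759

X ~ Binomial(13, 0.87); P(10 ≤ X ≤ 12) = Σ C(13,k) p^k (1−p)^(13−k) over k:
  k=10: C(13,10)·0.87^10·0.13^3 = 0.15609
  k=11: C(13,11)·0.87^11·0.13^2 = 0.28490
  k=12: C(13,12)·0.87^12·0.13^1 = 0.31777
Total = 0.75877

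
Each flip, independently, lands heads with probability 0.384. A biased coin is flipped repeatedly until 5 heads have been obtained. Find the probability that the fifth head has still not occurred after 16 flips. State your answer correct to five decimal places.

0.20120

Needing more than 16 flips ⇔ fewer than 5 successes in the first 16. With X ~ Binomial(16, 0.384), P(Y > 16) = P(X ≤ 4).
  k=0: C(16,0)·0.384^0·0.616^16 = 0.0004298
  k=1: C(16,1)·0.384^1·0.616^15 = 0.0042871
  k=2: C(16,2)·0.384^2·0.616^14 = 0.0200435
  k=3: C(16,3)·0.384^3·0.616^13 = 0.0583084
  k=4: C(16,4)·0.384^4·0.616^12 = 0.1181313
P(X ≤ 4) = 0.2012000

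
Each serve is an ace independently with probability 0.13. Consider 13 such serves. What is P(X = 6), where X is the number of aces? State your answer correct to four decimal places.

0.0031

X ~ Binomial(n=13, p=0.13).
P(X=6) = C(13,6) · p^6 · (1−p)^7
= 1716 · 4.8268e-06 · 0.37725 = 0.003125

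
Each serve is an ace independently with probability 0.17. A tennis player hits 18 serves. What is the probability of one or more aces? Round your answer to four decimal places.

P(at least one) = 1 − P(none) = 1 − (1 − 0.17)^18
= 1 − 0.034947 = 0.965053

0.9651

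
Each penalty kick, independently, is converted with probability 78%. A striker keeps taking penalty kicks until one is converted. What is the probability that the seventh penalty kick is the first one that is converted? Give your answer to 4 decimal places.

Geometric (trials to first success), p = 0.78.
P(Y = 7) = (1−p)^6 · p = 0.00011338 · 0.78 = 0.000088

0.0001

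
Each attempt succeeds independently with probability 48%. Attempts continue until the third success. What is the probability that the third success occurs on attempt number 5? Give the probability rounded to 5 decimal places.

Y = trial on which the third success occurs; negative binomial, r=3, p=0.48.
P(Y=5) = C(4,2) · p^3 · (1−p)^2
= 6 · 0.11059 · 0.2704 = 0.1794245

0.17942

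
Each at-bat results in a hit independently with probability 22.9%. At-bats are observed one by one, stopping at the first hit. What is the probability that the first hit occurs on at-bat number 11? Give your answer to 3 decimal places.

Geometric (trials to first success), p = 0.229.
P(Y = 11) = (1−p)^10 · p = 0.074224 · 0.229 = 0.01700

0.017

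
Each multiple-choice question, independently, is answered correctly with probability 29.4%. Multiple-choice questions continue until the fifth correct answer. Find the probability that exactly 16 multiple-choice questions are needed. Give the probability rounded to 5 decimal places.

Y = trial on which the fifth success occurs; negative binomial, r=5, p=0.294.
P(Y=16) = C(15,4) · p^5 · (1−p)^11
= 1365 · 0.0021965 · 0.02172 = 0.0651210

0.06512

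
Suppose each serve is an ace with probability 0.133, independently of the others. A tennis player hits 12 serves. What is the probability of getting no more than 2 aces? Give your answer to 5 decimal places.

X ~ Binomial(12, 0.133); P(X ≤ 2) = Σ C(12,k) p^k (1−p)^(12−k) over k:
  k=0: C(12,0)·0.133^0·0.867^12 = 0.1803969
  k=1: C(12,1)·0.133^1·0.867^11 = 0.3320802
  k=2: C(12,2)·0.133^2·0.867^10 = 0.2801807
Total = 0.7926578

0.79266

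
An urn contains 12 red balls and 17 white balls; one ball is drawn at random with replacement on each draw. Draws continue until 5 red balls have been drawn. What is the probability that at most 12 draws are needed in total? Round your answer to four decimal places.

Finishing within 12 draws ⇔ at least 5 successes in the first 12. With X ~ Binomial(12, 0.413793), P(Y ≤ 12) = 1 − P(X ≤ 4).
  k=0: C(12,0)·0.413793^0·0.586207^12 = 0.001647
  k=1: C(12,1)·0.413793^1·0.586207^11 = 0.013948
  k=2: C(12,2)·0.413793^2·0.586207^10 = 0.054153
  k=3: C(12,3)·0.413793^3·0.586207^9 = 0.127418
  k=4: C(12,4)·0.413793^4·0.586207^8 = 0.202370
1 − 0.399535 = 0.600465

0.6005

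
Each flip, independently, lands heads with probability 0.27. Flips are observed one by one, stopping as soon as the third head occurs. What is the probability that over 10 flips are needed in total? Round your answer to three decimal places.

Needing more than 10 flips ⇔ fewer than 3 successes in the first 10. With X ~ Binomial(10, 0.27), P(Y > 10) = P(X ≤ 2).
  k=0: C(10,0)·0.27^0·0.73^10 = 0.04298
  k=1: C(10,1)·0.27^1·0.73^9 = 0.15895
  k=2: C(10,2)·0.27^2·0.73^8 = 0.26456
P(X ≤ 2) = 0.46649

0.466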